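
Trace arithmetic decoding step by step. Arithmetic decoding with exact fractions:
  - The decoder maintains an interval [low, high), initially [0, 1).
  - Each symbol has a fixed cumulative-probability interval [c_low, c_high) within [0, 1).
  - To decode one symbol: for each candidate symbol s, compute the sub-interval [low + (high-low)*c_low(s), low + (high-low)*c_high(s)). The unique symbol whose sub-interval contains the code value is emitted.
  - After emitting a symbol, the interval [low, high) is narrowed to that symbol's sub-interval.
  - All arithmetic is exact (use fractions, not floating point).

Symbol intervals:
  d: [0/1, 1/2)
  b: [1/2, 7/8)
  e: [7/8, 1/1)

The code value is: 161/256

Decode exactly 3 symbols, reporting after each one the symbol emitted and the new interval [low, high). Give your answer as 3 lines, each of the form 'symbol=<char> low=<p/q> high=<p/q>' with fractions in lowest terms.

Answer: symbol=b low=1/2 high=7/8
symbol=d low=1/2 high=11/16
symbol=b low=19/32 high=85/128

Derivation:
Step 1: interval [0/1, 1/1), width = 1/1 - 0/1 = 1/1
  'd': [0/1 + 1/1*0/1, 0/1 + 1/1*1/2) = [0/1, 1/2)
  'b': [0/1 + 1/1*1/2, 0/1 + 1/1*7/8) = [1/2, 7/8) <- contains code 161/256
  'e': [0/1 + 1/1*7/8, 0/1 + 1/1*1/1) = [7/8, 1/1)
  emit 'b', narrow to [1/2, 7/8)
Step 2: interval [1/2, 7/8), width = 7/8 - 1/2 = 3/8
  'd': [1/2 + 3/8*0/1, 1/2 + 3/8*1/2) = [1/2, 11/16) <- contains code 161/256
  'b': [1/2 + 3/8*1/2, 1/2 + 3/8*7/8) = [11/16, 53/64)
  'e': [1/2 + 3/8*7/8, 1/2 + 3/8*1/1) = [53/64, 7/8)
  emit 'd', narrow to [1/2, 11/16)
Step 3: interval [1/2, 11/16), width = 11/16 - 1/2 = 3/16
  'd': [1/2 + 3/16*0/1, 1/2 + 3/16*1/2) = [1/2, 19/32)
  'b': [1/2 + 3/16*1/2, 1/2 + 3/16*7/8) = [19/32, 85/128) <- contains code 161/256
  'e': [1/2 + 3/16*7/8, 1/2 + 3/16*1/1) = [85/128, 11/16)
  emit 'b', narrow to [19/32, 85/128)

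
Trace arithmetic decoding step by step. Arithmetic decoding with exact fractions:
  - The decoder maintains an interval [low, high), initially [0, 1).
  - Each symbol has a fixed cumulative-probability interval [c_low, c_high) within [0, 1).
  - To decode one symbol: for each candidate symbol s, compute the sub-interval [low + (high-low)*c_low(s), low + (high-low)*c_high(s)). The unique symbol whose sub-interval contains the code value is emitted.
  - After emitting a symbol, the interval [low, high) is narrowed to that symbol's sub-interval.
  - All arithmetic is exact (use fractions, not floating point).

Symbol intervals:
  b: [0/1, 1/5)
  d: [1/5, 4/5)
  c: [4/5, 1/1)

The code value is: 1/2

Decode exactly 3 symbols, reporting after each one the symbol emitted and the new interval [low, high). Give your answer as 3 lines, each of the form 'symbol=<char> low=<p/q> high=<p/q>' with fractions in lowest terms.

Answer: symbol=d low=1/5 high=4/5
symbol=d low=8/25 high=17/25
symbol=d low=49/125 high=76/125

Derivation:
Step 1: interval [0/1, 1/1), width = 1/1 - 0/1 = 1/1
  'b': [0/1 + 1/1*0/1, 0/1 + 1/1*1/5) = [0/1, 1/5)
  'd': [0/1 + 1/1*1/5, 0/1 + 1/1*4/5) = [1/5, 4/5) <- contains code 1/2
  'c': [0/1 + 1/1*4/5, 0/1 + 1/1*1/1) = [4/5, 1/1)
  emit 'd', narrow to [1/5, 4/5)
Step 2: interval [1/5, 4/5), width = 4/5 - 1/5 = 3/5
  'b': [1/5 + 3/5*0/1, 1/5 + 3/5*1/5) = [1/5, 8/25)
  'd': [1/5 + 3/5*1/5, 1/5 + 3/5*4/5) = [8/25, 17/25) <- contains code 1/2
  'c': [1/5 + 3/5*4/5, 1/5 + 3/5*1/1) = [17/25, 4/5)
  emit 'd', narrow to [8/25, 17/25)
Step 3: interval [8/25, 17/25), width = 17/25 - 8/25 = 9/25
  'b': [8/25 + 9/25*0/1, 8/25 + 9/25*1/5) = [8/25, 49/125)
  'd': [8/25 + 9/25*1/5, 8/25 + 9/25*4/5) = [49/125, 76/125) <- contains code 1/2
  'c': [8/25 + 9/25*4/5, 8/25 + 9/25*1/1) = [76/125, 17/25)
  emit 'd', narrow to [49/125, 76/125)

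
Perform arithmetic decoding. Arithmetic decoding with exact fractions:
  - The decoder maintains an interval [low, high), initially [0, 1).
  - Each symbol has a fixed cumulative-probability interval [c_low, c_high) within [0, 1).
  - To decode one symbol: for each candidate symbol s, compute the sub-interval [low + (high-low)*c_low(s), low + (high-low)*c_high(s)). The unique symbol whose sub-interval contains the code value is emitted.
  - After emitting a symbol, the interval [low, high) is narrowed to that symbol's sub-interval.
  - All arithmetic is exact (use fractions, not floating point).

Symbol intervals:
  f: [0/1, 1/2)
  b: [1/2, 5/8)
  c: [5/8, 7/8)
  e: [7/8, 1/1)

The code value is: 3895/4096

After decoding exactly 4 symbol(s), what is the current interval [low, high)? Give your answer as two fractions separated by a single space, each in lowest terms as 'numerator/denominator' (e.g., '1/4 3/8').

Step 1: interval [0/1, 1/1), width = 1/1 - 0/1 = 1/1
  'f': [0/1 + 1/1*0/1, 0/1 + 1/1*1/2) = [0/1, 1/2)
  'b': [0/1 + 1/1*1/2, 0/1 + 1/1*5/8) = [1/2, 5/8)
  'c': [0/1 + 1/1*5/8, 0/1 + 1/1*7/8) = [5/8, 7/8)
  'e': [0/1 + 1/1*7/8, 0/1 + 1/1*1/1) = [7/8, 1/1) <- contains code 3895/4096
  emit 'e', narrow to [7/8, 1/1)
Step 2: interval [7/8, 1/1), width = 1/1 - 7/8 = 1/8
  'f': [7/8 + 1/8*0/1, 7/8 + 1/8*1/2) = [7/8, 15/16)
  'b': [7/8 + 1/8*1/2, 7/8 + 1/8*5/8) = [15/16, 61/64) <- contains code 3895/4096
  'c': [7/8 + 1/8*5/8, 7/8 + 1/8*7/8) = [61/64, 63/64)
  'e': [7/8 + 1/8*7/8, 7/8 + 1/8*1/1) = [63/64, 1/1)
  emit 'b', narrow to [15/16, 61/64)
Step 3: interval [15/16, 61/64), width = 61/64 - 15/16 = 1/64
  'f': [15/16 + 1/64*0/1, 15/16 + 1/64*1/2) = [15/16, 121/128)
  'b': [15/16 + 1/64*1/2, 15/16 + 1/64*5/8) = [121/128, 485/512)
  'c': [15/16 + 1/64*5/8, 15/16 + 1/64*7/8) = [485/512, 487/512) <- contains code 3895/4096
  'e': [15/16 + 1/64*7/8, 15/16 + 1/64*1/1) = [487/512, 61/64)
  emit 'c', narrow to [485/512, 487/512)
Step 4: interval [485/512, 487/512), width = 487/512 - 485/512 = 1/256
  'f': [485/512 + 1/256*0/1, 485/512 + 1/256*1/2) = [485/512, 243/256)
  'b': [485/512 + 1/256*1/2, 485/512 + 1/256*5/8) = [243/256, 1945/2048)
  'c': [485/512 + 1/256*5/8, 485/512 + 1/256*7/8) = [1945/2048, 1947/2048)
  'e': [485/512 + 1/256*7/8, 485/512 + 1/256*1/1) = [1947/2048, 487/512) <- contains code 3895/4096
  emit 'e', narrow to [1947/2048, 487/512)

Answer: 1947/2048 487/512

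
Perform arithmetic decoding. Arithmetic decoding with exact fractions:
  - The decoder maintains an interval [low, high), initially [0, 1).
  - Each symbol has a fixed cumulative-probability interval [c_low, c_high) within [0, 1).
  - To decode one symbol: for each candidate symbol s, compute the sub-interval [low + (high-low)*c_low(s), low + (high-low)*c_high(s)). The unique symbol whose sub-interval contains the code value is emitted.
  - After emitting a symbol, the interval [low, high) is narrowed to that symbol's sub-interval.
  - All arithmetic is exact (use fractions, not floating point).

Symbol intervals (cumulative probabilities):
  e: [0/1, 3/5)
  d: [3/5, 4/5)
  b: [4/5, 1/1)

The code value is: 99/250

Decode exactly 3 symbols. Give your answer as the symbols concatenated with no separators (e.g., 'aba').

Step 1: interval [0/1, 1/1), width = 1/1 - 0/1 = 1/1
  'e': [0/1 + 1/1*0/1, 0/1 + 1/1*3/5) = [0/1, 3/5) <- contains code 99/250
  'd': [0/1 + 1/1*3/5, 0/1 + 1/1*4/5) = [3/5, 4/5)
  'b': [0/1 + 1/1*4/5, 0/1 + 1/1*1/1) = [4/5, 1/1)
  emit 'e', narrow to [0/1, 3/5)
Step 2: interval [0/1, 3/5), width = 3/5 - 0/1 = 3/5
  'e': [0/1 + 3/5*0/1, 0/1 + 3/5*3/5) = [0/1, 9/25)
  'd': [0/1 + 3/5*3/5, 0/1 + 3/5*4/5) = [9/25, 12/25) <- contains code 99/250
  'b': [0/1 + 3/5*4/5, 0/1 + 3/5*1/1) = [12/25, 3/5)
  emit 'd', narrow to [9/25, 12/25)
Step 3: interval [9/25, 12/25), width = 12/25 - 9/25 = 3/25
  'e': [9/25 + 3/25*0/1, 9/25 + 3/25*3/5) = [9/25, 54/125) <- contains code 99/250
  'd': [9/25 + 3/25*3/5, 9/25 + 3/25*4/5) = [54/125, 57/125)
  'b': [9/25 + 3/25*4/5, 9/25 + 3/25*1/1) = [57/125, 12/25)
  emit 'e', narrow to [9/25, 54/125)

Answer: ede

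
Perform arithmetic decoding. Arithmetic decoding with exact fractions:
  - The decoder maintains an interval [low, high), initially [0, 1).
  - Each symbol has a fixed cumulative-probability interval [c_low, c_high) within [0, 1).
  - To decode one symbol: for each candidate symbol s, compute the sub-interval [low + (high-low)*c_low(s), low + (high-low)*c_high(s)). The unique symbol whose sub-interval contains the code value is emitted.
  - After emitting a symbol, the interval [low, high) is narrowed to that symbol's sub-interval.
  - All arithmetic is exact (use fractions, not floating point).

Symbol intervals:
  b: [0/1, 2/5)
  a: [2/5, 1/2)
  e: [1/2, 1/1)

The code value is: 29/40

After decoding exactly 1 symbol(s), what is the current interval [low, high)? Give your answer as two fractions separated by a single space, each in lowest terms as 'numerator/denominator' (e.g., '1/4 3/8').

Answer: 1/2 1/1

Derivation:
Step 1: interval [0/1, 1/1), width = 1/1 - 0/1 = 1/1
  'b': [0/1 + 1/1*0/1, 0/1 + 1/1*2/5) = [0/1, 2/5)
  'a': [0/1 + 1/1*2/5, 0/1 + 1/1*1/2) = [2/5, 1/2)
  'e': [0/1 + 1/1*1/2, 0/1 + 1/1*1/1) = [1/2, 1/1) <- contains code 29/40
  emit 'e', narrow to [1/2, 1/1)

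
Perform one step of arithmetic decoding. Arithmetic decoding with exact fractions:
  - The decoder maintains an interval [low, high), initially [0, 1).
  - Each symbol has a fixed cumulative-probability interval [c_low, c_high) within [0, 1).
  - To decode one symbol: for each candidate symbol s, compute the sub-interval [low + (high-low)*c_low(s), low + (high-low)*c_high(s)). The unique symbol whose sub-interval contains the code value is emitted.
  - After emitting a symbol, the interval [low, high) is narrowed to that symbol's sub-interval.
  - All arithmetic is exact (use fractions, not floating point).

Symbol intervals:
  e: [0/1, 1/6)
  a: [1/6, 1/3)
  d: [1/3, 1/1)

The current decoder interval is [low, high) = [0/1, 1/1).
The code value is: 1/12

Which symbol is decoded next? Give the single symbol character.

Answer: e

Derivation:
Interval width = high − low = 1/1 − 0/1 = 1/1
Scaled code = (code − low) / width = (1/12 − 0/1) / 1/1 = 1/12
  e: [0/1, 1/6) ← scaled code falls here ✓
  a: [1/6, 1/3) 
  d: [1/3, 1/1) 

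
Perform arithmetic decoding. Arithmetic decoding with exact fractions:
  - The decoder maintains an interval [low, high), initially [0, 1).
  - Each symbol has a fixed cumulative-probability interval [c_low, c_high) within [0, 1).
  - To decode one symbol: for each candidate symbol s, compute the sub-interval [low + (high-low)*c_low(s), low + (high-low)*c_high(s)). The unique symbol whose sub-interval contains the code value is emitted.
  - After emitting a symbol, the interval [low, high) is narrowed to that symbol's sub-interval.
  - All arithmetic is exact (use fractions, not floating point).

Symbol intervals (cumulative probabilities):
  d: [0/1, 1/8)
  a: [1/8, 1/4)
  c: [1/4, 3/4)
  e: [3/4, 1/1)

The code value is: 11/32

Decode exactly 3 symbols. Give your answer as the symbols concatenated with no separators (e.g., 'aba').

Step 1: interval [0/1, 1/1), width = 1/1 - 0/1 = 1/1
  'd': [0/1 + 1/1*0/1, 0/1 + 1/1*1/8) = [0/1, 1/8)
  'a': [0/1 + 1/1*1/8, 0/1 + 1/1*1/4) = [1/8, 1/4)
  'c': [0/1 + 1/1*1/4, 0/1 + 1/1*3/4) = [1/4, 3/4) <- contains code 11/32
  'e': [0/1 + 1/1*3/4, 0/1 + 1/1*1/1) = [3/4, 1/1)
  emit 'c', narrow to [1/4, 3/4)
Step 2: interval [1/4, 3/4), width = 3/4 - 1/4 = 1/2
  'd': [1/4 + 1/2*0/1, 1/4 + 1/2*1/8) = [1/4, 5/16)
  'a': [1/4 + 1/2*1/8, 1/4 + 1/2*1/4) = [5/16, 3/8) <- contains code 11/32
  'c': [1/4 + 1/2*1/4, 1/4 + 1/2*3/4) = [3/8, 5/8)
  'e': [1/4 + 1/2*3/4, 1/4 + 1/2*1/1) = [5/8, 3/4)
  emit 'a', narrow to [5/16, 3/8)
Step 3: interval [5/16, 3/8), width = 3/8 - 5/16 = 1/16
  'd': [5/16 + 1/16*0/1, 5/16 + 1/16*1/8) = [5/16, 41/128)
  'a': [5/16 + 1/16*1/8, 5/16 + 1/16*1/4) = [41/128, 21/64)
  'c': [5/16 + 1/16*1/4, 5/16 + 1/16*3/4) = [21/64, 23/64) <- contains code 11/32
  'e': [5/16 + 1/16*3/4, 5/16 + 1/16*1/1) = [23/64, 3/8)
  emit 'c', narrow to [21/64, 23/64)

Answer: cac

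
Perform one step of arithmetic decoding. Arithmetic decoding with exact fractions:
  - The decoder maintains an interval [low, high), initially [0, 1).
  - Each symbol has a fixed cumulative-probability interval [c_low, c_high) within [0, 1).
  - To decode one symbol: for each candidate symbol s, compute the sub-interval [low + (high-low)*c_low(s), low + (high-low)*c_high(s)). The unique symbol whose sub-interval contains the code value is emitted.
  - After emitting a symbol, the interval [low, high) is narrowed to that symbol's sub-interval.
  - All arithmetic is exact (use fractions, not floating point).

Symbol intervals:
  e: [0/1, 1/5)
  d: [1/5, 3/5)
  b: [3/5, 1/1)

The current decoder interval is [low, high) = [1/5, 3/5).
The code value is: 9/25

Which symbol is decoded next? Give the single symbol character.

Answer: d

Derivation:
Interval width = high − low = 3/5 − 1/5 = 2/5
Scaled code = (code − low) / width = (9/25 − 1/5) / 2/5 = 2/5
  e: [0/1, 1/5) 
  d: [1/5, 3/5) ← scaled code falls here ✓
  b: [3/5, 1/1) 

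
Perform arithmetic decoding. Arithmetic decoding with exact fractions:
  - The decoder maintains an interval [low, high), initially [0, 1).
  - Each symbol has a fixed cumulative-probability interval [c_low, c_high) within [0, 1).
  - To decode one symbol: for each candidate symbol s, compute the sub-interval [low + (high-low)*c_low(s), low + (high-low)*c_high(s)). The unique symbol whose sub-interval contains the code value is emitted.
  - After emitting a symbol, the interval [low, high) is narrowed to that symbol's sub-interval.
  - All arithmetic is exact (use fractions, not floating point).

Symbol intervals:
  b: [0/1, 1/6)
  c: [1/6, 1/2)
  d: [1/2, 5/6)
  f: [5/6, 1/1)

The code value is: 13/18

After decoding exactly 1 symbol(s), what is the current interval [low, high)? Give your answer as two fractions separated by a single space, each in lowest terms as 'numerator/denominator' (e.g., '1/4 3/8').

Step 1: interval [0/1, 1/1), width = 1/1 - 0/1 = 1/1
  'b': [0/1 + 1/1*0/1, 0/1 + 1/1*1/6) = [0/1, 1/6)
  'c': [0/1 + 1/1*1/6, 0/1 + 1/1*1/2) = [1/6, 1/2)
  'd': [0/1 + 1/1*1/2, 0/1 + 1/1*5/6) = [1/2, 5/6) <- contains code 13/18
  'f': [0/1 + 1/1*5/6, 0/1 + 1/1*1/1) = [5/6, 1/1)
  emit 'd', narrow to [1/2, 5/6)

Answer: 1/2 5/6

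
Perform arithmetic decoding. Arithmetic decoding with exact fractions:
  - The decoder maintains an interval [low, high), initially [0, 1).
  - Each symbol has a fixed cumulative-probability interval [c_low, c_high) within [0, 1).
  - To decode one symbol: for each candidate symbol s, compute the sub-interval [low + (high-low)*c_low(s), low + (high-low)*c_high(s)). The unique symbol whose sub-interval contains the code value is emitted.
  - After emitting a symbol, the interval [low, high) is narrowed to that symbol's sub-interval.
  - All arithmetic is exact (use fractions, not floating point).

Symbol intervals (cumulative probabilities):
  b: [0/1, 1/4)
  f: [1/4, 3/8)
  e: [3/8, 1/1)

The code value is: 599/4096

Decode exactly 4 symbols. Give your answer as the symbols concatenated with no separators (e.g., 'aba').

Step 1: interval [0/1, 1/1), width = 1/1 - 0/1 = 1/1
  'b': [0/1 + 1/1*0/1, 0/1 + 1/1*1/4) = [0/1, 1/4) <- contains code 599/4096
  'f': [0/1 + 1/1*1/4, 0/1 + 1/1*3/8) = [1/4, 3/8)
  'e': [0/1 + 1/1*3/8, 0/1 + 1/1*1/1) = [3/8, 1/1)
  emit 'b', narrow to [0/1, 1/4)
Step 2: interval [0/1, 1/4), width = 1/4 - 0/1 = 1/4
  'b': [0/1 + 1/4*0/1, 0/1 + 1/4*1/4) = [0/1, 1/16)
  'f': [0/1 + 1/4*1/4, 0/1 + 1/4*3/8) = [1/16, 3/32)
  'e': [0/1 + 1/4*3/8, 0/1 + 1/4*1/1) = [3/32, 1/4) <- contains code 599/4096
  emit 'e', narrow to [3/32, 1/4)
Step 3: interval [3/32, 1/4), width = 1/4 - 3/32 = 5/32
  'b': [3/32 + 5/32*0/1, 3/32 + 5/32*1/4) = [3/32, 17/128)
  'f': [3/32 + 5/32*1/4, 3/32 + 5/32*3/8) = [17/128, 39/256) <- contains code 599/4096
  'e': [3/32 + 5/32*3/8, 3/32 + 5/32*1/1) = [39/256, 1/4)
  emit 'f', narrow to [17/128, 39/256)
Step 4: interval [17/128, 39/256), width = 39/256 - 17/128 = 5/256
  'b': [17/128 + 5/256*0/1, 17/128 + 5/256*1/4) = [17/128, 141/1024)
  'f': [17/128 + 5/256*1/4, 17/128 + 5/256*3/8) = [141/1024, 287/2048)
  'e': [17/128 + 5/256*3/8, 17/128 + 5/256*1/1) = [287/2048, 39/256) <- contains code 599/4096
  emit 'e', narrow to [287/2048, 39/256)

Answer: befe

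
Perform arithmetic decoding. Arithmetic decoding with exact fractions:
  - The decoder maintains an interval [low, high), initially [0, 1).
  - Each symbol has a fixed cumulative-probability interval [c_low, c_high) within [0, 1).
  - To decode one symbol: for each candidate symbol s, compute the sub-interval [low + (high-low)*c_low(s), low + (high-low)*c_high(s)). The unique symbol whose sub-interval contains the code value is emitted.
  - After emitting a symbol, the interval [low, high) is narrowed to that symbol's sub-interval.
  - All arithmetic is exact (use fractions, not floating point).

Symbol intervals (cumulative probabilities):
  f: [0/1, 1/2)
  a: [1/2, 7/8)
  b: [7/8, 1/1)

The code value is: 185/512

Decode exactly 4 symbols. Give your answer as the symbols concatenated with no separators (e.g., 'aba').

Step 1: interval [0/1, 1/1), width = 1/1 - 0/1 = 1/1
  'f': [0/1 + 1/1*0/1, 0/1 + 1/1*1/2) = [0/1, 1/2) <- contains code 185/512
  'a': [0/1 + 1/1*1/2, 0/1 + 1/1*7/8) = [1/2, 7/8)
  'b': [0/1 + 1/1*7/8, 0/1 + 1/1*1/1) = [7/8, 1/1)
  emit 'f', narrow to [0/1, 1/2)
Step 2: interval [0/1, 1/2), width = 1/2 - 0/1 = 1/2
  'f': [0/1 + 1/2*0/1, 0/1 + 1/2*1/2) = [0/1, 1/4)
  'a': [0/1 + 1/2*1/2, 0/1 + 1/2*7/8) = [1/4, 7/16) <- contains code 185/512
  'b': [0/1 + 1/2*7/8, 0/1 + 1/2*1/1) = [7/16, 1/2)
  emit 'a', narrow to [1/4, 7/16)
Step 3: interval [1/4, 7/16), width = 7/16 - 1/4 = 3/16
  'f': [1/4 + 3/16*0/1, 1/4 + 3/16*1/2) = [1/4, 11/32)
  'a': [1/4 + 3/16*1/2, 1/4 + 3/16*7/8) = [11/32, 53/128) <- contains code 185/512
  'b': [1/4 + 3/16*7/8, 1/4 + 3/16*1/1) = [53/128, 7/16)
  emit 'a', narrow to [11/32, 53/128)
Step 4: interval [11/32, 53/128), width = 53/128 - 11/32 = 9/128
  'f': [11/32 + 9/128*0/1, 11/32 + 9/128*1/2) = [11/32, 97/256) <- contains code 185/512
  'a': [11/32 + 9/128*1/2, 11/32 + 9/128*7/8) = [97/256, 415/1024)
  'b': [11/32 + 9/128*7/8, 11/32 + 9/128*1/1) = [415/1024, 53/128)
  emit 'f', narrow to [11/32, 97/256)

Answer: faaf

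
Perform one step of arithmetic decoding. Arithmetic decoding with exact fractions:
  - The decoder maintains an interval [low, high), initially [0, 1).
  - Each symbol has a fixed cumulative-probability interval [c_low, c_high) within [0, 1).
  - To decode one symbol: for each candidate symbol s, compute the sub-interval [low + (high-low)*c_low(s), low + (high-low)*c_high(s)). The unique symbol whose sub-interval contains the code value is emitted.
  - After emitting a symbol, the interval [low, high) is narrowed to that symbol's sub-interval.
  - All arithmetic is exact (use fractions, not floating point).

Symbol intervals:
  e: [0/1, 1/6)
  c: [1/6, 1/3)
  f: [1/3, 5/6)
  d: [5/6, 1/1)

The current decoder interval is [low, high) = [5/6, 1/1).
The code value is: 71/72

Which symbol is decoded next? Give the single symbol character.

Interval width = high − low = 1/1 − 5/6 = 1/6
Scaled code = (code − low) / width = (71/72 − 5/6) / 1/6 = 11/12
  e: [0/1, 1/6) 
  c: [1/6, 1/3) 
  f: [1/3, 5/6) 
  d: [5/6, 1/1) ← scaled code falls here ✓

Answer: d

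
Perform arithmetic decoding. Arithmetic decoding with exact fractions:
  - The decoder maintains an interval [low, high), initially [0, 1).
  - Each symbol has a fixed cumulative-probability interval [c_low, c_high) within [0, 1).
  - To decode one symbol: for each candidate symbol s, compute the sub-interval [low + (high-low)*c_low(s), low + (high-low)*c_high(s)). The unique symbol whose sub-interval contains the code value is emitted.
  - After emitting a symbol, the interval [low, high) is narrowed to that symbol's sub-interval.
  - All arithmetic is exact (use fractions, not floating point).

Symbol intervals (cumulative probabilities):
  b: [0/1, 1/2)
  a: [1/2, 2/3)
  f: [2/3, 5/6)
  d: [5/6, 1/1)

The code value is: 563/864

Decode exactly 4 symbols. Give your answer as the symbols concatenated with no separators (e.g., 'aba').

Step 1: interval [0/1, 1/1), width = 1/1 - 0/1 = 1/1
  'b': [0/1 + 1/1*0/1, 0/1 + 1/1*1/2) = [0/1, 1/2)
  'a': [0/1 + 1/1*1/2, 0/1 + 1/1*2/3) = [1/2, 2/3) <- contains code 563/864
  'f': [0/1 + 1/1*2/3, 0/1 + 1/1*5/6) = [2/3, 5/6)
  'd': [0/1 + 1/1*5/6, 0/1 + 1/1*1/1) = [5/6, 1/1)
  emit 'a', narrow to [1/2, 2/3)
Step 2: interval [1/2, 2/3), width = 2/3 - 1/2 = 1/6
  'b': [1/2 + 1/6*0/1, 1/2 + 1/6*1/2) = [1/2, 7/12)
  'a': [1/2 + 1/6*1/2, 1/2 + 1/6*2/3) = [7/12, 11/18)
  'f': [1/2 + 1/6*2/3, 1/2 + 1/6*5/6) = [11/18, 23/36)
  'd': [1/2 + 1/6*5/6, 1/2 + 1/6*1/1) = [23/36, 2/3) <- contains code 563/864
  emit 'd', narrow to [23/36, 2/3)
Step 3: interval [23/36, 2/3), width = 2/3 - 23/36 = 1/36
  'b': [23/36 + 1/36*0/1, 23/36 + 1/36*1/2) = [23/36, 47/72) <- contains code 563/864
  'a': [23/36 + 1/36*1/2, 23/36 + 1/36*2/3) = [47/72, 71/108)
  'f': [23/36 + 1/36*2/3, 23/36 + 1/36*5/6) = [71/108, 143/216)
  'd': [23/36 + 1/36*5/6, 23/36 + 1/36*1/1) = [143/216, 2/3)
  emit 'b', narrow to [23/36, 47/72)
Step 4: interval [23/36, 47/72), width = 47/72 - 23/36 = 1/72
  'b': [23/36 + 1/72*0/1, 23/36 + 1/72*1/2) = [23/36, 31/48)
  'a': [23/36 + 1/72*1/2, 23/36 + 1/72*2/3) = [31/48, 35/54)
  'f': [23/36 + 1/72*2/3, 23/36 + 1/72*5/6) = [35/54, 281/432)
  'd': [23/36 + 1/72*5/6, 23/36 + 1/72*1/1) = [281/432, 47/72) <- contains code 563/864
  emit 'd', narrow to [281/432, 47/72)

Answer: adbd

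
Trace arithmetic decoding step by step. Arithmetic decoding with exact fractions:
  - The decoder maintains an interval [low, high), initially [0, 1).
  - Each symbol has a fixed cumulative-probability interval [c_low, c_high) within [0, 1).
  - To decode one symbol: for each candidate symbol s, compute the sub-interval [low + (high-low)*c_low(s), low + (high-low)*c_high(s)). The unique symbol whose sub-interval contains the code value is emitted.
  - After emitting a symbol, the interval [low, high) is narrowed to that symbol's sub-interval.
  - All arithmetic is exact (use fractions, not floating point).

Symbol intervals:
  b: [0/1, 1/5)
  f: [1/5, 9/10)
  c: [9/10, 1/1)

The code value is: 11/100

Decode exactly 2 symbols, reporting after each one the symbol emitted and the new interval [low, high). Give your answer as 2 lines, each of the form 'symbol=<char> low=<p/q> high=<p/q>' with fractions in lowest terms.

Answer: symbol=b low=0/1 high=1/5
symbol=f low=1/25 high=9/50

Derivation:
Step 1: interval [0/1, 1/1), width = 1/1 - 0/1 = 1/1
  'b': [0/1 + 1/1*0/1, 0/1 + 1/1*1/5) = [0/1, 1/5) <- contains code 11/100
  'f': [0/1 + 1/1*1/5, 0/1 + 1/1*9/10) = [1/5, 9/10)
  'c': [0/1 + 1/1*9/10, 0/1 + 1/1*1/1) = [9/10, 1/1)
  emit 'b', narrow to [0/1, 1/5)
Step 2: interval [0/1, 1/5), width = 1/5 - 0/1 = 1/5
  'b': [0/1 + 1/5*0/1, 0/1 + 1/5*1/5) = [0/1, 1/25)
  'f': [0/1 + 1/5*1/5, 0/1 + 1/5*9/10) = [1/25, 9/50) <- contains code 11/100
  'c': [0/1 + 1/5*9/10, 0/1 + 1/5*1/1) = [9/50, 1/5)
  emit 'f', narrow to [1/25, 9/50)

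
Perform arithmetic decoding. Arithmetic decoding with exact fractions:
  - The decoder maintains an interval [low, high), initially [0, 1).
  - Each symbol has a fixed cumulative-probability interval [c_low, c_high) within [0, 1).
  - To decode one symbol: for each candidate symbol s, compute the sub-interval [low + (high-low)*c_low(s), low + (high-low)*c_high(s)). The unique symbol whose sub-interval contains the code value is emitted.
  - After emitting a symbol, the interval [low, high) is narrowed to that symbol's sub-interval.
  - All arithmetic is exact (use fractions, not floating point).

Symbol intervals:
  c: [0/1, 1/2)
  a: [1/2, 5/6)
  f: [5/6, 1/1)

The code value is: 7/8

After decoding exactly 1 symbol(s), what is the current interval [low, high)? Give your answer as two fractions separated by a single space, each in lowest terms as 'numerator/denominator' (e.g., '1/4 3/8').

Step 1: interval [0/1, 1/1), width = 1/1 - 0/1 = 1/1
  'c': [0/1 + 1/1*0/1, 0/1 + 1/1*1/2) = [0/1, 1/2)
  'a': [0/1 + 1/1*1/2, 0/1 + 1/1*5/6) = [1/2, 5/6)
  'f': [0/1 + 1/1*5/6, 0/1 + 1/1*1/1) = [5/6, 1/1) <- contains code 7/8
  emit 'f', narrow to [5/6, 1/1)

Answer: 5/6 1/1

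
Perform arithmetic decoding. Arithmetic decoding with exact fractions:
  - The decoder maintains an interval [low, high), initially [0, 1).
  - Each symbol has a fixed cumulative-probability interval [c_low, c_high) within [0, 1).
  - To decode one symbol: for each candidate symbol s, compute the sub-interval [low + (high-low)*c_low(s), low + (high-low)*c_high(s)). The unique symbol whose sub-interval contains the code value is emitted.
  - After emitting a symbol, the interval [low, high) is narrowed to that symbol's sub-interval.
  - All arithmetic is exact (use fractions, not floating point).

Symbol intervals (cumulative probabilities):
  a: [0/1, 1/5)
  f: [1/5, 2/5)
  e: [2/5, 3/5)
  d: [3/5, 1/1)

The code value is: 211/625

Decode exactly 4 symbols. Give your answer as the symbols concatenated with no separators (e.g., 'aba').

Step 1: interval [0/1, 1/1), width = 1/1 - 0/1 = 1/1
  'a': [0/1 + 1/1*0/1, 0/1 + 1/1*1/5) = [0/1, 1/5)
  'f': [0/1 + 1/1*1/5, 0/1 + 1/1*2/5) = [1/5, 2/5) <- contains code 211/625
  'e': [0/1 + 1/1*2/5, 0/1 + 1/1*3/5) = [2/5, 3/5)
  'd': [0/1 + 1/1*3/5, 0/1 + 1/1*1/1) = [3/5, 1/1)
  emit 'f', narrow to [1/5, 2/5)
Step 2: interval [1/5, 2/5), width = 2/5 - 1/5 = 1/5
  'a': [1/5 + 1/5*0/1, 1/5 + 1/5*1/5) = [1/5, 6/25)
  'f': [1/5 + 1/5*1/5, 1/5 + 1/5*2/5) = [6/25, 7/25)
  'e': [1/5 + 1/5*2/5, 1/5 + 1/5*3/5) = [7/25, 8/25)
  'd': [1/5 + 1/5*3/5, 1/5 + 1/5*1/1) = [8/25, 2/5) <- contains code 211/625
  emit 'd', narrow to [8/25, 2/5)
Step 3: interval [8/25, 2/5), width = 2/5 - 8/25 = 2/25
  'a': [8/25 + 2/25*0/1, 8/25 + 2/25*1/5) = [8/25, 42/125)
  'f': [8/25 + 2/25*1/5, 8/25 + 2/25*2/5) = [42/125, 44/125) <- contains code 211/625
  'e': [8/25 + 2/25*2/5, 8/25 + 2/25*3/5) = [44/125, 46/125)
  'd': [8/25 + 2/25*3/5, 8/25 + 2/25*1/1) = [46/125, 2/5)
  emit 'f', narrow to [42/125, 44/125)
Step 4: interval [42/125, 44/125), width = 44/125 - 42/125 = 2/125
  'a': [42/125 + 2/125*0/1, 42/125 + 2/125*1/5) = [42/125, 212/625) <- contains code 211/625
  'f': [42/125 + 2/125*1/5, 42/125 + 2/125*2/5) = [212/625, 214/625)
  'e': [42/125 + 2/125*2/5, 42/125 + 2/125*3/5) = [214/625, 216/625)
  'd': [42/125 + 2/125*3/5, 42/125 + 2/125*1/1) = [216/625, 44/125)
  emit 'a', narrow to [42/125, 212/625)

Answer: fdfa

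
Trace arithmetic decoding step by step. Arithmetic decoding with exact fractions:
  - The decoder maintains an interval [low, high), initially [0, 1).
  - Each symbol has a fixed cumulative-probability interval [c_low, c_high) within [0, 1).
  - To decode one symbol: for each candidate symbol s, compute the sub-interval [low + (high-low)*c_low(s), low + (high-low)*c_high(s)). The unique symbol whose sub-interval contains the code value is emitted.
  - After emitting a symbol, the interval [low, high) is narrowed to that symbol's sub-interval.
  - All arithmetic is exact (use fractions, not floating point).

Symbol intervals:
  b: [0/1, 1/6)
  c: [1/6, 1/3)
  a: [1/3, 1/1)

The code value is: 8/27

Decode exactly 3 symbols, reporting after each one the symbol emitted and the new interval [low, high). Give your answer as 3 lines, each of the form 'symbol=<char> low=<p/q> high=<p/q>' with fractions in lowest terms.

Answer: symbol=c low=1/6 high=1/3
symbol=a low=2/9 high=1/3
symbol=a low=7/27 high=1/3

Derivation:
Step 1: interval [0/1, 1/1), width = 1/1 - 0/1 = 1/1
  'b': [0/1 + 1/1*0/1, 0/1 + 1/1*1/6) = [0/1, 1/6)
  'c': [0/1 + 1/1*1/6, 0/1 + 1/1*1/3) = [1/6, 1/3) <- contains code 8/27
  'a': [0/1 + 1/1*1/3, 0/1 + 1/1*1/1) = [1/3, 1/1)
  emit 'c', narrow to [1/6, 1/3)
Step 2: interval [1/6, 1/3), width = 1/3 - 1/6 = 1/6
  'b': [1/6 + 1/6*0/1, 1/6 + 1/6*1/6) = [1/6, 7/36)
  'c': [1/6 + 1/6*1/6, 1/6 + 1/6*1/3) = [7/36, 2/9)
  'a': [1/6 + 1/6*1/3, 1/6 + 1/6*1/1) = [2/9, 1/3) <- contains code 8/27
  emit 'a', narrow to [2/9, 1/3)
Step 3: interval [2/9, 1/3), width = 1/3 - 2/9 = 1/9
  'b': [2/9 + 1/9*0/1, 2/9 + 1/9*1/6) = [2/9, 13/54)
  'c': [2/9 + 1/9*1/6, 2/9 + 1/9*1/3) = [13/54, 7/27)
  'a': [2/9 + 1/9*1/3, 2/9 + 1/9*1/1) = [7/27, 1/3) <- contains code 8/27
  emit 'a', narrow to [7/27, 1/3)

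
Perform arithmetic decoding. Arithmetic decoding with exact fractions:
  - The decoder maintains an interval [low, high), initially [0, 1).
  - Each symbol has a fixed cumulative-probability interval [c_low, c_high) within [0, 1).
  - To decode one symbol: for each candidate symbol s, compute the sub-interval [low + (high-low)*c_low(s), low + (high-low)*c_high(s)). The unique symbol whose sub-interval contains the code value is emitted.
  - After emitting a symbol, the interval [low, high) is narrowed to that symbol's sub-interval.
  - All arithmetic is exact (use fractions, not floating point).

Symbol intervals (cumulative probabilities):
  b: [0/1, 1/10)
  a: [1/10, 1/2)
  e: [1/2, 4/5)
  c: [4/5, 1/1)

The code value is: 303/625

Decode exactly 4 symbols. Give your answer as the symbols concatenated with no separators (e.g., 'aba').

Answer: accb

Derivation:
Step 1: interval [0/1, 1/1), width = 1/1 - 0/1 = 1/1
  'b': [0/1 + 1/1*0/1, 0/1 + 1/1*1/10) = [0/1, 1/10)
  'a': [0/1 + 1/1*1/10, 0/1 + 1/1*1/2) = [1/10, 1/2) <- contains code 303/625
  'e': [0/1 + 1/1*1/2, 0/1 + 1/1*4/5) = [1/2, 4/5)
  'c': [0/1 + 1/1*4/5, 0/1 + 1/1*1/1) = [4/5, 1/1)
  emit 'a', narrow to [1/10, 1/2)
Step 2: interval [1/10, 1/2), width = 1/2 - 1/10 = 2/5
  'b': [1/10 + 2/5*0/1, 1/10 + 2/5*1/10) = [1/10, 7/50)
  'a': [1/10 + 2/5*1/10, 1/10 + 2/5*1/2) = [7/50, 3/10)
  'e': [1/10 + 2/5*1/2, 1/10 + 2/5*4/5) = [3/10, 21/50)
  'c': [1/10 + 2/5*4/5, 1/10 + 2/5*1/1) = [21/50, 1/2) <- contains code 303/625
  emit 'c', narrow to [21/50, 1/2)
Step 3: interval [21/50, 1/2), width = 1/2 - 21/50 = 2/25
  'b': [21/50 + 2/25*0/1, 21/50 + 2/25*1/10) = [21/50, 107/250)
  'a': [21/50 + 2/25*1/10, 21/50 + 2/25*1/2) = [107/250, 23/50)
  'e': [21/50 + 2/25*1/2, 21/50 + 2/25*4/5) = [23/50, 121/250)
  'c': [21/50 + 2/25*4/5, 21/50 + 2/25*1/1) = [121/250, 1/2) <- contains code 303/625
  emit 'c', narrow to [121/250, 1/2)
Step 4: interval [121/250, 1/2), width = 1/2 - 121/250 = 2/125
  'b': [121/250 + 2/125*0/1, 121/250 + 2/125*1/10) = [121/250, 607/1250) <- contains code 303/625
  'a': [121/250 + 2/125*1/10, 121/250 + 2/125*1/2) = [607/1250, 123/250)
  'e': [121/250 + 2/125*1/2, 121/250 + 2/125*4/5) = [123/250, 621/1250)
  'c': [121/250 + 2/125*4/5, 121/250 + 2/125*1/1) = [621/1250, 1/2)
  emit 'b', narrow to [121/250, 607/1250)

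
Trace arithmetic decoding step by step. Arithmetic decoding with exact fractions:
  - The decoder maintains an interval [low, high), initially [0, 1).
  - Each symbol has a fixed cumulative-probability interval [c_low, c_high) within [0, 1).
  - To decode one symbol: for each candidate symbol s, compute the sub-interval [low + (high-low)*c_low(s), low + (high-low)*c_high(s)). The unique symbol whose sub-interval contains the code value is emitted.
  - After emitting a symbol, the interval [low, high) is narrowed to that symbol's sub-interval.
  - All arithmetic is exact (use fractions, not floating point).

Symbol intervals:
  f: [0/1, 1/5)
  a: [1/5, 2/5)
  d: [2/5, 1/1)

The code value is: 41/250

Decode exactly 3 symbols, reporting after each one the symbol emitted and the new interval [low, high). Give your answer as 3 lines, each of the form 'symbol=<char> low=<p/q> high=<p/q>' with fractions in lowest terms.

Step 1: interval [0/1, 1/1), width = 1/1 - 0/1 = 1/1
  'f': [0/1 + 1/1*0/1, 0/1 + 1/1*1/5) = [0/1, 1/5) <- contains code 41/250
  'a': [0/1 + 1/1*1/5, 0/1 + 1/1*2/5) = [1/5, 2/5)
  'd': [0/1 + 1/1*2/5, 0/1 + 1/1*1/1) = [2/5, 1/1)
  emit 'f', narrow to [0/1, 1/5)
Step 2: interval [0/1, 1/5), width = 1/5 - 0/1 = 1/5
  'f': [0/1 + 1/5*0/1, 0/1 + 1/5*1/5) = [0/1, 1/25)
  'a': [0/1 + 1/5*1/5, 0/1 + 1/5*2/5) = [1/25, 2/25)
  'd': [0/1 + 1/5*2/5, 0/1 + 1/5*1/1) = [2/25, 1/5) <- contains code 41/250
  emit 'd', narrow to [2/25, 1/5)
Step 3: interval [2/25, 1/5), width = 1/5 - 2/25 = 3/25
  'f': [2/25 + 3/25*0/1, 2/25 + 3/25*1/5) = [2/25, 13/125)
  'a': [2/25 + 3/25*1/5, 2/25 + 3/25*2/5) = [13/125, 16/125)
  'd': [2/25 + 3/25*2/5, 2/25 + 3/25*1/1) = [16/125, 1/5) <- contains code 41/250
  emit 'd', narrow to [16/125, 1/5)

Answer: symbol=f low=0/1 high=1/5
symbol=d low=2/25 high=1/5
symbol=d low=16/125 high=1/5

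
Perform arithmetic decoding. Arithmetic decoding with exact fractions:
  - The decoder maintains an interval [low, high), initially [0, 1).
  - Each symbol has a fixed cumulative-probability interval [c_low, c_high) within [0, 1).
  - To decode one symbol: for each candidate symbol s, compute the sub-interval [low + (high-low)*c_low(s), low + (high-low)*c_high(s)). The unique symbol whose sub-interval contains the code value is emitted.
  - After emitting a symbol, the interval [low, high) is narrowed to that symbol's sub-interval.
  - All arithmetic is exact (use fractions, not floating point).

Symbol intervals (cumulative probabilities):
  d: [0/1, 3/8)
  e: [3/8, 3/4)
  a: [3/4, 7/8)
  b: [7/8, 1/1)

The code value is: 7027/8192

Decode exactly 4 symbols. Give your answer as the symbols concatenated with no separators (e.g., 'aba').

Answer: aabd

Derivation:
Step 1: interval [0/1, 1/1), width = 1/1 - 0/1 = 1/1
  'd': [0/1 + 1/1*0/1, 0/1 + 1/1*3/8) = [0/1, 3/8)
  'e': [0/1 + 1/1*3/8, 0/1 + 1/1*3/4) = [3/8, 3/4)
  'a': [0/1 + 1/1*3/4, 0/1 + 1/1*7/8) = [3/4, 7/8) <- contains code 7027/8192
  'b': [0/1 + 1/1*7/8, 0/1 + 1/1*1/1) = [7/8, 1/1)
  emit 'a', narrow to [3/4, 7/8)
Step 2: interval [3/4, 7/8), width = 7/8 - 3/4 = 1/8
  'd': [3/4 + 1/8*0/1, 3/4 + 1/8*3/8) = [3/4, 51/64)
  'e': [3/4 + 1/8*3/8, 3/4 + 1/8*3/4) = [51/64, 27/32)
  'a': [3/4 + 1/8*3/4, 3/4 + 1/8*7/8) = [27/32, 55/64) <- contains code 7027/8192
  'b': [3/4 + 1/8*7/8, 3/4 + 1/8*1/1) = [55/64, 7/8)
  emit 'a', narrow to [27/32, 55/64)
Step 3: interval [27/32, 55/64), width = 55/64 - 27/32 = 1/64
  'd': [27/32 + 1/64*0/1, 27/32 + 1/64*3/8) = [27/32, 435/512)
  'e': [27/32 + 1/64*3/8, 27/32 + 1/64*3/4) = [435/512, 219/256)
  'a': [27/32 + 1/64*3/4, 27/32 + 1/64*7/8) = [219/256, 439/512)
  'b': [27/32 + 1/64*7/8, 27/32 + 1/64*1/1) = [439/512, 55/64) <- contains code 7027/8192
  emit 'b', narrow to [439/512, 55/64)
Step 4: interval [439/512, 55/64), width = 55/64 - 439/512 = 1/512
  'd': [439/512 + 1/512*0/1, 439/512 + 1/512*3/8) = [439/512, 3515/4096) <- contains code 7027/8192
  'e': [439/512 + 1/512*3/8, 439/512 + 1/512*3/4) = [3515/4096, 1759/2048)
  'a': [439/512 + 1/512*3/4, 439/512 + 1/512*7/8) = [1759/2048, 3519/4096)
  'b': [439/512 + 1/512*7/8, 439/512 + 1/512*1/1) = [3519/4096, 55/64)
  emit 'd', narrow to [439/512, 3515/4096)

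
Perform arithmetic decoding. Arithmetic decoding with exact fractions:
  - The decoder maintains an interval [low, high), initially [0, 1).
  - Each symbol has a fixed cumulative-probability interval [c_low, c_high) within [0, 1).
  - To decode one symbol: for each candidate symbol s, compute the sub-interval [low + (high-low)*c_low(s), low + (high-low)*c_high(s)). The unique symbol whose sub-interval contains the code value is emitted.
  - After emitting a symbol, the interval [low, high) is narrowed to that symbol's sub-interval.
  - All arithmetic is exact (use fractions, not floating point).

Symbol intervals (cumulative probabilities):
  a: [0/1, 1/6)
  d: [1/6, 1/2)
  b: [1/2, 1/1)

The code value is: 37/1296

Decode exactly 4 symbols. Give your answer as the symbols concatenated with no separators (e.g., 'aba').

Answer: adaa

Derivation:
Step 1: interval [0/1, 1/1), width = 1/1 - 0/1 = 1/1
  'a': [0/1 + 1/1*0/1, 0/1 + 1/1*1/6) = [0/1, 1/6) <- contains code 37/1296
  'd': [0/1 + 1/1*1/6, 0/1 + 1/1*1/2) = [1/6, 1/2)
  'b': [0/1 + 1/1*1/2, 0/1 + 1/1*1/1) = [1/2, 1/1)
  emit 'a', narrow to [0/1, 1/6)
Step 2: interval [0/1, 1/6), width = 1/6 - 0/1 = 1/6
  'a': [0/1 + 1/6*0/1, 0/1 + 1/6*1/6) = [0/1, 1/36)
  'd': [0/1 + 1/6*1/6, 0/1 + 1/6*1/2) = [1/36, 1/12) <- contains code 37/1296
  'b': [0/1 + 1/6*1/2, 0/1 + 1/6*1/1) = [1/12, 1/6)
  emit 'd', narrow to [1/36, 1/12)
Step 3: interval [1/36, 1/12), width = 1/12 - 1/36 = 1/18
  'a': [1/36 + 1/18*0/1, 1/36 + 1/18*1/6) = [1/36, 1/27) <- contains code 37/1296
  'd': [1/36 + 1/18*1/6, 1/36 + 1/18*1/2) = [1/27, 1/18)
  'b': [1/36 + 1/18*1/2, 1/36 + 1/18*1/1) = [1/18, 1/12)
  emit 'a', narrow to [1/36, 1/27)
Step 4: interval [1/36, 1/27), width = 1/27 - 1/36 = 1/108
  'a': [1/36 + 1/108*0/1, 1/36 + 1/108*1/6) = [1/36, 19/648) <- contains code 37/1296
  'd': [1/36 + 1/108*1/6, 1/36 + 1/108*1/2) = [19/648, 7/216)
  'b': [1/36 + 1/108*1/2, 1/36 + 1/108*1/1) = [7/216, 1/27)
  emit 'a', narrow to [1/36, 19/648)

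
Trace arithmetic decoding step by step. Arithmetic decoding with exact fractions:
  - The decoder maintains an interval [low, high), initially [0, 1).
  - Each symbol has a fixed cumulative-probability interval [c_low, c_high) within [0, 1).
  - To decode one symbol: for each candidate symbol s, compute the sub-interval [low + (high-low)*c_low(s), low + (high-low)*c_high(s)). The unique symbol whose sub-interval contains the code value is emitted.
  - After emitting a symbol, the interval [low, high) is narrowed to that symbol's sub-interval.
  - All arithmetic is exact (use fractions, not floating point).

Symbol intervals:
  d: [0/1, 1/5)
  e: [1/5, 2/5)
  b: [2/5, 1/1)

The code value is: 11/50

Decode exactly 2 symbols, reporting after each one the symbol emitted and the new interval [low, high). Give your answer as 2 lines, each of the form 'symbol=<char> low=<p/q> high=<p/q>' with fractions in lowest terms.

Step 1: interval [0/1, 1/1), width = 1/1 - 0/1 = 1/1
  'd': [0/1 + 1/1*0/1, 0/1 + 1/1*1/5) = [0/1, 1/5)
  'e': [0/1 + 1/1*1/5, 0/1 + 1/1*2/5) = [1/5, 2/5) <- contains code 11/50
  'b': [0/1 + 1/1*2/5, 0/1 + 1/1*1/1) = [2/5, 1/1)
  emit 'e', narrow to [1/5, 2/5)
Step 2: interval [1/5, 2/5), width = 2/5 - 1/5 = 1/5
  'd': [1/5 + 1/5*0/1, 1/5 + 1/5*1/5) = [1/5, 6/25) <- contains code 11/50
  'e': [1/5 + 1/5*1/5, 1/5 + 1/5*2/5) = [6/25, 7/25)
  'b': [1/5 + 1/5*2/5, 1/5 + 1/5*1/1) = [7/25, 2/5)
  emit 'd', narrow to [1/5, 6/25)

Answer: symbol=e low=1/5 high=2/5
symbol=d low=1/5 high=6/25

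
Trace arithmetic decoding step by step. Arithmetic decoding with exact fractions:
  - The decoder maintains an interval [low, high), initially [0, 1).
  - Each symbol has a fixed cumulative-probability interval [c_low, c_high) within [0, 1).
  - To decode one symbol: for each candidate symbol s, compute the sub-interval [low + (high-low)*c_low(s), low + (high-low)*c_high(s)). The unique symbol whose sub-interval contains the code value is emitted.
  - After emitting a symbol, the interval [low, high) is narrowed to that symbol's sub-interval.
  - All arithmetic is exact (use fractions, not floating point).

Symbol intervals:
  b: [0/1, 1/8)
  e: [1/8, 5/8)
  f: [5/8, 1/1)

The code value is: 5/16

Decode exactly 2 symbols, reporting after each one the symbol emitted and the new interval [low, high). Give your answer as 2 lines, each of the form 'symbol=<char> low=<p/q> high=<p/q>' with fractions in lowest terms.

Step 1: interval [0/1, 1/1), width = 1/1 - 0/1 = 1/1
  'b': [0/1 + 1/1*0/1, 0/1 + 1/1*1/8) = [0/1, 1/8)
  'e': [0/1 + 1/1*1/8, 0/1 + 1/1*5/8) = [1/8, 5/8) <- contains code 5/16
  'f': [0/1 + 1/1*5/8, 0/1 + 1/1*1/1) = [5/8, 1/1)
  emit 'e', narrow to [1/8, 5/8)
Step 2: interval [1/8, 5/8), width = 5/8 - 1/8 = 1/2
  'b': [1/8 + 1/2*0/1, 1/8 + 1/2*1/8) = [1/8, 3/16)
  'e': [1/8 + 1/2*1/8, 1/8 + 1/2*5/8) = [3/16, 7/16) <- contains code 5/16
  'f': [1/8 + 1/2*5/8, 1/8 + 1/2*1/1) = [7/16, 5/8)
  emit 'e', narrow to [3/16, 7/16)

Answer: symbol=e low=1/8 high=5/8
symbol=e low=3/16 high=7/16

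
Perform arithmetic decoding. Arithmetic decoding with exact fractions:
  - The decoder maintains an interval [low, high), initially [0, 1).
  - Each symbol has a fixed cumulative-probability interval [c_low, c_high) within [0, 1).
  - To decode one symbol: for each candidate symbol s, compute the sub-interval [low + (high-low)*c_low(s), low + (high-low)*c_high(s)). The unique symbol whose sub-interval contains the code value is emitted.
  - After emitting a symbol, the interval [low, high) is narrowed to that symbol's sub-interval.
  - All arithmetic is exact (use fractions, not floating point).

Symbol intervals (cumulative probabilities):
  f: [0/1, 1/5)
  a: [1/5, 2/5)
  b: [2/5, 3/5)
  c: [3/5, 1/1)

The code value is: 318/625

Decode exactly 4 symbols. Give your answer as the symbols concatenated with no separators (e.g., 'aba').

Answer: bbca

Derivation:
Step 1: interval [0/1, 1/1), width = 1/1 - 0/1 = 1/1
  'f': [0/1 + 1/1*0/1, 0/1 + 1/1*1/5) = [0/1, 1/5)
  'a': [0/1 + 1/1*1/5, 0/1 + 1/1*2/5) = [1/5, 2/5)
  'b': [0/1 + 1/1*2/5, 0/1 + 1/1*3/5) = [2/5, 3/5) <- contains code 318/625
  'c': [0/1 + 1/1*3/5, 0/1 + 1/1*1/1) = [3/5, 1/1)
  emit 'b', narrow to [2/5, 3/5)
Step 2: interval [2/5, 3/5), width = 3/5 - 2/5 = 1/5
  'f': [2/5 + 1/5*0/1, 2/5 + 1/5*1/5) = [2/5, 11/25)
  'a': [2/5 + 1/5*1/5, 2/5 + 1/5*2/5) = [11/25, 12/25)
  'b': [2/5 + 1/5*2/5, 2/5 + 1/5*3/5) = [12/25, 13/25) <- contains code 318/625
  'c': [2/5 + 1/5*3/5, 2/5 + 1/5*1/1) = [13/25, 3/5)
  emit 'b', narrow to [12/25, 13/25)
Step 3: interval [12/25, 13/25), width = 13/25 - 12/25 = 1/25
  'f': [12/25 + 1/25*0/1, 12/25 + 1/25*1/5) = [12/25, 61/125)
  'a': [12/25 + 1/25*1/5, 12/25 + 1/25*2/5) = [61/125, 62/125)
  'b': [12/25 + 1/25*2/5, 12/25 + 1/25*3/5) = [62/125, 63/125)
  'c': [12/25 + 1/25*3/5, 12/25 + 1/25*1/1) = [63/125, 13/25) <- contains code 318/625
  emit 'c', narrow to [63/125, 13/25)
Step 4: interval [63/125, 13/25), width = 13/25 - 63/125 = 2/125
  'f': [63/125 + 2/125*0/1, 63/125 + 2/125*1/5) = [63/125, 317/625)
  'a': [63/125 + 2/125*1/5, 63/125 + 2/125*2/5) = [317/625, 319/625) <- contains code 318/625
  'b': [63/125 + 2/125*2/5, 63/125 + 2/125*3/5) = [319/625, 321/625)
  'c': [63/125 + 2/125*3/5, 63/125 + 2/125*1/1) = [321/625, 13/25)
  emit 'a', narrow to [317/625, 319/625)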